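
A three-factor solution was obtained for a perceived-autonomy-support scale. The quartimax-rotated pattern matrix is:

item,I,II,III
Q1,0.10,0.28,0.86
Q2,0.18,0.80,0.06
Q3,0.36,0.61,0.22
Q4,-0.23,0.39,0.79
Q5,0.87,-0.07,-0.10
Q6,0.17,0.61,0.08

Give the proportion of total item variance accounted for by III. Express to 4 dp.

0.2387

SS loadings for III = 0.86² + 0.06² + 0.22² + 0.79² + (-0.10)² + 0.08² = 1.4321
Proportion of variance = 1.4321 / 6 = 0.2387.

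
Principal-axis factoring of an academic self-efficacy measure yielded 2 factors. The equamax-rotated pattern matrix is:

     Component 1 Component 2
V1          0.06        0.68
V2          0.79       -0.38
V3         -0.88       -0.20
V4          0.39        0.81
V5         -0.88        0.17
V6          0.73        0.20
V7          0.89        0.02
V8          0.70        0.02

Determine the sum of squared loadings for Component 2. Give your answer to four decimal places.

1.3726

SS loadings for Component 2 = 0.68² + (-0.38)² + (-0.20)² + 0.81² + 0.17² + 0.20² + 0.02² + 0.02² = 0.4624 + 0.1444 + 0.0400 + 0.6561 + 0.0289 + 0.0400 + 0.0004 + 0.0004 = 1.3726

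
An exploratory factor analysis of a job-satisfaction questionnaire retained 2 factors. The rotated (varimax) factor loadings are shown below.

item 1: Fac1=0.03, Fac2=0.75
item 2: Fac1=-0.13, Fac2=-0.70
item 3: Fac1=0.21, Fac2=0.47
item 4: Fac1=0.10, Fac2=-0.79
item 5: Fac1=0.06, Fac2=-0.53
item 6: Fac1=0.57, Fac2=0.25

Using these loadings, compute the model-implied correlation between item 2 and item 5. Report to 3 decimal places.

0.363

r̂ = Σ λ_i·λ_j across factors = (-0.13)(0.06) + (-0.70)(-0.53)
  = -0.0078 +0.3710 = 0.3632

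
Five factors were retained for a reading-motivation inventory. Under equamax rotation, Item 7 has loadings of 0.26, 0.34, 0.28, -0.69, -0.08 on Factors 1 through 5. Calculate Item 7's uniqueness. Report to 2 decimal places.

0.26

h² = 0.26² + 0.34² + 0.28² + (-0.69)² + (-0.08)² = 0.0676 + 0.1156 + 0.0784 + 0.4761 + 0.0064 = 0.7441
Uniqueness u² = 1 − h² = 1 − 0.7441 = 0.2559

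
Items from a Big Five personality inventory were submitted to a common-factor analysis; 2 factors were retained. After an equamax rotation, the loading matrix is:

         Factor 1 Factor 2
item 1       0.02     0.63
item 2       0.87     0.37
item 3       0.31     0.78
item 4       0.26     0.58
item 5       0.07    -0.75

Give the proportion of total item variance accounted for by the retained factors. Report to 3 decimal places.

SS loadings by factor: 0.9259, 2.0411; total = 2.9670.
Total variance with 5 standardized items is 5, so the solution explains 2.9670/5 = 0.5934.

0.593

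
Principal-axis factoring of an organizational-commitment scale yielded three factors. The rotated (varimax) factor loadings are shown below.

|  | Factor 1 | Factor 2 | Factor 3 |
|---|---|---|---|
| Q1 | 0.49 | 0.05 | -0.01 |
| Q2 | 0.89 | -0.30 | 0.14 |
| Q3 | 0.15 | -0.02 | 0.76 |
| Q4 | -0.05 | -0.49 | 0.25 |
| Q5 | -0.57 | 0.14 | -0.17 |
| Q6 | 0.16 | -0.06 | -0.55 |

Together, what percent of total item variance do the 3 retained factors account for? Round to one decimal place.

SS loadings by factor: 1.4077, 0.3562, 0.9912; total = 2.7551.
Total variance with 6 standardized items is 6, so the solution explains 2.7551/6 = 0.4592 = 45.92%.

45.9%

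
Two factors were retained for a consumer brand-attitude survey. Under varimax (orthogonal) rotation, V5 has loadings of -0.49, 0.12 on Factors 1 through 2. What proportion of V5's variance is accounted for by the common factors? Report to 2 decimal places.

0.25

h² = (-0.49)² + 0.12² = 0.2401 + 0.0144 = 0.2545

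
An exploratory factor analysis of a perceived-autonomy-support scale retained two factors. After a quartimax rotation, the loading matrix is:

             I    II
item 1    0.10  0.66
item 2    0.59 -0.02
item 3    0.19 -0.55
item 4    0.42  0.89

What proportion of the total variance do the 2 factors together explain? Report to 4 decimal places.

0.5253

SS loadings by factor: 0.5706, 1.5306; total = 2.1012.
Total variance with 4 standardized items is 4, so the solution explains 2.1012/4 = 0.5253.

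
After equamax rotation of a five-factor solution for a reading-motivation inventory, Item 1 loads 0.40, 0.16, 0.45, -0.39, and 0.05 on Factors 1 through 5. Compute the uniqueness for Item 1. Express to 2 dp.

h² = 0.40² + 0.16² + 0.45² + (-0.39)² + 0.05² = 0.1600 + 0.0256 + 0.2025 + 0.1521 + 0.0025 = 0.5427
Uniqueness u² = 1 − h² = 1 − 0.5427 = 0.4573

0.46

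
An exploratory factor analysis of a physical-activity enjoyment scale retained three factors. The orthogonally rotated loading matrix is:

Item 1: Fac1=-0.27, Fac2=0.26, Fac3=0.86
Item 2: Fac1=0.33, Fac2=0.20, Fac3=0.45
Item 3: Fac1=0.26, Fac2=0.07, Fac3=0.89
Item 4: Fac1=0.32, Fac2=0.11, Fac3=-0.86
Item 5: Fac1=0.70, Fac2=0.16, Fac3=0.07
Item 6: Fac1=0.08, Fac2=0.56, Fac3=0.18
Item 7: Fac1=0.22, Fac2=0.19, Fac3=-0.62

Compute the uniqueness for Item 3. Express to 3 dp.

h² = 0.26² + 0.07² + 0.89² = 0.0676 + 0.0049 + 0.7921 = 0.8646
Uniqueness u² = 1 − h² = 1 − 0.8646 = 0.1354

0.135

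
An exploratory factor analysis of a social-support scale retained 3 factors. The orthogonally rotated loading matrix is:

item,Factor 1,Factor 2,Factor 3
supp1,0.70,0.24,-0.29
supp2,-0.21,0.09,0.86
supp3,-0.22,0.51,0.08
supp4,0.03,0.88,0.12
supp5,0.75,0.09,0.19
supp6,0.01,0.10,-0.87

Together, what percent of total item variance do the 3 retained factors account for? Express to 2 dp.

65.03%

Communalities: 0.6317, 0.7918, 0.3149, 0.7897, 0.6067, 0.7670; Σh² = 3.9018.
Total variance with 6 standardized items is 6, so the solution explains 3.9018/6 = 0.6503 = 65.03%.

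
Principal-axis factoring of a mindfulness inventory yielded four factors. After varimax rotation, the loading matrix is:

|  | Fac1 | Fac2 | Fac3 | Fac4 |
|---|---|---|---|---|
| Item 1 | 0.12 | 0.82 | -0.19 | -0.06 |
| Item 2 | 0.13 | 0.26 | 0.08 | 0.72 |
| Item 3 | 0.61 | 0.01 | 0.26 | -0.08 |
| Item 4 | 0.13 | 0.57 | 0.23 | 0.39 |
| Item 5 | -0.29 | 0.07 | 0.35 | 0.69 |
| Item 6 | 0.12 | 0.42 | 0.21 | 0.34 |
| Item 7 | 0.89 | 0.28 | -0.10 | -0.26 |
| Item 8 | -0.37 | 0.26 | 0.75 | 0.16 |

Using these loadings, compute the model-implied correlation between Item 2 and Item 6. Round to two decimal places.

0.39

r̂ = Σ λ_i·λ_j across factors = (0.13)(0.12) + (0.26)(0.42) + (0.08)(0.21) + (0.72)(0.34)
  = +0.0156 +0.1092 +0.0168 +0.2448 = 0.3864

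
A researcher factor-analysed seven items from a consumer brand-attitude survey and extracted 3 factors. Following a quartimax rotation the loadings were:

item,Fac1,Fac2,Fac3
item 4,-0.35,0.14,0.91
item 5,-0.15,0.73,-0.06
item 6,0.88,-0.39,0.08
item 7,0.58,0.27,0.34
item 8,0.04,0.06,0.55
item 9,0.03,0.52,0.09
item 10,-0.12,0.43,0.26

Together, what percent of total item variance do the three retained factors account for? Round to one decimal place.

SS loadings by factor: 1.2727, 1.2364, 1.3319; total = 3.8410.
Total variance with 7 standardized items is 7, so the solution explains 3.8410/7 = 0.5487 = 54.87%.

54.9%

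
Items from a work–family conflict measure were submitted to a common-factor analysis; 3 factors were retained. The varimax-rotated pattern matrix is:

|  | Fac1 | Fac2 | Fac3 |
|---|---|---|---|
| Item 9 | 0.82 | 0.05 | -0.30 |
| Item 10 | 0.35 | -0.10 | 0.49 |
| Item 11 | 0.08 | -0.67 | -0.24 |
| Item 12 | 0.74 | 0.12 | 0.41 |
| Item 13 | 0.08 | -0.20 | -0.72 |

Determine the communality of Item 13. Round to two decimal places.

0.56

h² = 0.08² + (-0.20)² + (-0.72)² = 0.0064 + 0.0400 + 0.5184 = 0.5648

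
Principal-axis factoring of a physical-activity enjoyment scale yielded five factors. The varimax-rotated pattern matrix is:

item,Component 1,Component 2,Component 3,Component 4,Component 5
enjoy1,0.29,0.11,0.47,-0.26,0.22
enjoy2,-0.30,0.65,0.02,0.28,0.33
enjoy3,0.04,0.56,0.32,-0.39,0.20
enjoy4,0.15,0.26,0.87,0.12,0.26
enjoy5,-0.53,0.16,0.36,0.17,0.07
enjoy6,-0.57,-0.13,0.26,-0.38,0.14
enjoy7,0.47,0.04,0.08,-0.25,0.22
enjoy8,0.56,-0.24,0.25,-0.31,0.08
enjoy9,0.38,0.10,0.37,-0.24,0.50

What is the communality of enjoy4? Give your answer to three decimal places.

0.929

h² = 0.15² + 0.26² + 0.87² + 0.12² + 0.26² = 0.0225 + 0.0676 + 0.7569 + 0.0144 + 0.0676 = 0.9290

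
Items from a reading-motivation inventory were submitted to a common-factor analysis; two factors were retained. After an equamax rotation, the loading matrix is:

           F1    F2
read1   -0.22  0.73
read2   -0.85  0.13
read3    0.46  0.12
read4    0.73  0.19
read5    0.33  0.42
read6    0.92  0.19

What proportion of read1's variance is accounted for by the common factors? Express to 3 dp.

0.581

h² = (-0.22)² + 0.73² = 0.0484 + 0.5329 = 0.5813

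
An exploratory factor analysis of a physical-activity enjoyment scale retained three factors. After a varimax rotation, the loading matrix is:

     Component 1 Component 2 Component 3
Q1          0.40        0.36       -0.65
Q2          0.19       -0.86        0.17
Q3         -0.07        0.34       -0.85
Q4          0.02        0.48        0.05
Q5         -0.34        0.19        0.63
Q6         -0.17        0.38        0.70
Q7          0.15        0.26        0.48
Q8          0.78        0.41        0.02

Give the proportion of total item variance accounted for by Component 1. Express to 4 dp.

0.1221

SS loadings for Component 1 = 0.40² + 0.19² + (-0.07)² + 0.02² + (-0.34)² + (-0.17)² + 0.15² + 0.78² = 0.9768
Proportion of variance = 0.9768 / 8 = 0.1221.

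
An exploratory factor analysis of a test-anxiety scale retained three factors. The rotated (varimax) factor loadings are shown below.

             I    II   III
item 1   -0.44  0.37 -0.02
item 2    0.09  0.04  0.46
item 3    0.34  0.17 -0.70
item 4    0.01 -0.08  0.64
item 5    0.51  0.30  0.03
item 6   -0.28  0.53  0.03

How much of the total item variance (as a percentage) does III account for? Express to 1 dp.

SS loadings for III = (-0.02)² + 0.46² + (-0.70)² + 0.64² + 0.03² + 0.03² = 1.1134
With 6 standardized items, total variance = 6. Proportion = 1.1134/6 = 0.1856 → 18.56%.

18.6%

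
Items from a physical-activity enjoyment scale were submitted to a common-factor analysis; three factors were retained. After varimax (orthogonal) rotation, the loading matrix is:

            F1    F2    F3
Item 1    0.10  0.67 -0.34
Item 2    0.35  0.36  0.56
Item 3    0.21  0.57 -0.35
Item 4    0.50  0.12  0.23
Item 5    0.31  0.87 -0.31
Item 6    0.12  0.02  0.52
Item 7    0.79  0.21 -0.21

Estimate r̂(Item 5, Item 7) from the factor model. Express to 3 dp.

0.493

r̂ = Σ λ_i·λ_j across factors = (0.31)(0.79) + (0.87)(0.21) + (-0.31)(-0.21)
  = +0.2449 +0.1827 +0.0651 = 0.4927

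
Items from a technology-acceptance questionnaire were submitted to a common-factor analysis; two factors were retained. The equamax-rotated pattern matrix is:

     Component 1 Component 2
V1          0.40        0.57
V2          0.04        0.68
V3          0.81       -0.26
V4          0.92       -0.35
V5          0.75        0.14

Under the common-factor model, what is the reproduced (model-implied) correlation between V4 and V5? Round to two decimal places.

r̂ = Σ λ_i·λ_j across factors = (0.92)(0.75) + (-0.35)(0.14)
  = +0.6900 -0.0490 = 0.6410

0.64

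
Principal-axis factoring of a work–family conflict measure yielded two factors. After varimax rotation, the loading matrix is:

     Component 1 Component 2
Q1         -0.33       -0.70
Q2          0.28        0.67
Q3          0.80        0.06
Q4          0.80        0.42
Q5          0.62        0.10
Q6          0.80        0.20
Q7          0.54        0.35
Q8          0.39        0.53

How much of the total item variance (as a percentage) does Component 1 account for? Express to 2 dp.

SS loadings for Component 1 = (-0.33)² + 0.28² + 0.80² + 0.80² + 0.62² + 0.80² + 0.54² + 0.39² = 2.9354
With 8 standardized items, total variance = 8. Proportion = 2.9354/8 = 0.3669 → 36.69%.

36.69%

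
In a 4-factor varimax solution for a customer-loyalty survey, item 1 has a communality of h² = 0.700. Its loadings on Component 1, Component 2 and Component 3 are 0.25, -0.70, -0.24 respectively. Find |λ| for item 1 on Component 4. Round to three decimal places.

Under orthogonal rotation h² = Σλ², so λ_Component 4² = h² − (0.6101) = 0.700 − 0.6101 = 0.0899.
|λ| = √0.0899 = 0.2998.

0.300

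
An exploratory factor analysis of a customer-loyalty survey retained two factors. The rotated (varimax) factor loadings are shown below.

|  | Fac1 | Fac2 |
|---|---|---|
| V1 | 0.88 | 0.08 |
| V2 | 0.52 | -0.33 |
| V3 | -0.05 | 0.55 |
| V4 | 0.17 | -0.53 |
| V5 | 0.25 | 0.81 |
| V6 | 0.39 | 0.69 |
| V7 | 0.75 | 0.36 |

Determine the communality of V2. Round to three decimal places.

0.379

h² = 0.52² + (-0.33)² = 0.2704 + 0.1089 = 0.3793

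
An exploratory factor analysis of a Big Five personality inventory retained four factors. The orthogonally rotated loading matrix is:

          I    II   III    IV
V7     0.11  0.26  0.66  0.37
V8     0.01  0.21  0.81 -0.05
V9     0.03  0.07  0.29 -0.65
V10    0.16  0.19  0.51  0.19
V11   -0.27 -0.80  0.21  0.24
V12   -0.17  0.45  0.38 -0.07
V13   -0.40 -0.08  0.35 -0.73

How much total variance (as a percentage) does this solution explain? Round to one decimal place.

SS loadings by factor: 0.3005, 1.0016, 1.7469, 1.1934; total = 4.2424.
Total variance with 7 standardized items is 7, so the solution explains 4.2424/7 = 0.6061 = 60.61%.

60.6%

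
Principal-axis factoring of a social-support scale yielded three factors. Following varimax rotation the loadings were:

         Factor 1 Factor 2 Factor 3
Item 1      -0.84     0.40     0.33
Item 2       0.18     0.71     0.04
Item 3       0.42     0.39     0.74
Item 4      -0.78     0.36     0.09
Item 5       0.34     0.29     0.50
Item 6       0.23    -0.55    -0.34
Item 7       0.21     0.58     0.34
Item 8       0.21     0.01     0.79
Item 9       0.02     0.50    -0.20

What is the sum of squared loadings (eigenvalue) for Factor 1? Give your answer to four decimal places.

SS loadings for Factor 1 = (-0.84)² + 0.18² + 0.42² + (-0.78)² + 0.34² + 0.23² + 0.21² + 0.21² + 0.02² = 0.7056 + 0.0324 + 0.1764 + 0.6084 + 0.1156 + 0.0529 + 0.0441 + 0.0441 + 0.0004 = 1.7799

1.7799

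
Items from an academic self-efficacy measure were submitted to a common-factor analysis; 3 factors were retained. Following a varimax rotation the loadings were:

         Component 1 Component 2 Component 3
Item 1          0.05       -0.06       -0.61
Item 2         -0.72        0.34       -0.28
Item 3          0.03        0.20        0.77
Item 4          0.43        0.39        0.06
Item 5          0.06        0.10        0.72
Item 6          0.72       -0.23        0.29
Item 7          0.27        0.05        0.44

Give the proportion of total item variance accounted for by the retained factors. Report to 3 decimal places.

0.503

SS loadings by factor: 1.3016, 0.3767, 1.8431; total = 3.5214.
Total variance with 7 standardized items is 7, so the solution explains 3.5214/7 = 0.5031.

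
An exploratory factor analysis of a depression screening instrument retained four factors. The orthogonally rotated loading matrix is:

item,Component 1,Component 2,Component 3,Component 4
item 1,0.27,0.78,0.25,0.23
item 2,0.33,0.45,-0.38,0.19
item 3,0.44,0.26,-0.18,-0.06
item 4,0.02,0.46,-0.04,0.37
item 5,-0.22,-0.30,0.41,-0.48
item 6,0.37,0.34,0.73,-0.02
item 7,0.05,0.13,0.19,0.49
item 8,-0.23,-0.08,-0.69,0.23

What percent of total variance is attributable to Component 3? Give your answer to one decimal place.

18.2%

SS loadings for Component 3 = 0.25² + (-0.38)² + (-0.18)² + (-0.04)² + 0.41² + 0.73² + 0.19² + (-0.69)² = 1.4541
With 8 standardized items, total variance = 8. Proportion = 1.4541/8 = 0.1818 → 18.18%.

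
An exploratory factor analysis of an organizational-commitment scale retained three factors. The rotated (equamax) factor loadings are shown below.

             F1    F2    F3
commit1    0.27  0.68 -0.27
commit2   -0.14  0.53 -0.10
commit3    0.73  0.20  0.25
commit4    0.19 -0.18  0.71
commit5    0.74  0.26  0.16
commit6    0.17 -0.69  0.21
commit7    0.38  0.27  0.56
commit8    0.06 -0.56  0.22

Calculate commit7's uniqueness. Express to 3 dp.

h² = 0.38² + 0.27² + 0.56² = 0.1444 + 0.0729 + 0.3136 = 0.5309
Uniqueness u² = 1 − h² = 1 − 0.5309 = 0.4691

0.469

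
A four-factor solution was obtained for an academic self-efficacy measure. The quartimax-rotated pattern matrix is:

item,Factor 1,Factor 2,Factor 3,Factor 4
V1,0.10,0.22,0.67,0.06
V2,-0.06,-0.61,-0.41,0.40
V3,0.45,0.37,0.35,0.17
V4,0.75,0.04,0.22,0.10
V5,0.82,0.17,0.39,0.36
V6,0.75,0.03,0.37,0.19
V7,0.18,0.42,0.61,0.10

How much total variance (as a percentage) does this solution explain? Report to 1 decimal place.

Communalities: 0.5109, 0.7038, 0.4908, 0.6225, 0.9830, 0.7364, 0.5909; Σh² = 4.6383.
Total variance with 7 standardized items is 7, so the solution explains 4.6383/7 = 0.6626 = 66.26%.

66.3%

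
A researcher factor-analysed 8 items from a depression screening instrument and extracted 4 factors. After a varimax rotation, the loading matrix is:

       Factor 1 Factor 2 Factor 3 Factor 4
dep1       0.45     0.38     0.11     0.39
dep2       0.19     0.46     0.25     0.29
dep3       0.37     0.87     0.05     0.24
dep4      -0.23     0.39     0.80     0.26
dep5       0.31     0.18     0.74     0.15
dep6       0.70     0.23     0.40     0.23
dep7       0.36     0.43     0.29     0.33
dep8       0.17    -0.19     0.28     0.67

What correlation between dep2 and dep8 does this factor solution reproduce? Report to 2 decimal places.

r̂ = Σ λ_i·λ_j across factors = (0.19)(0.17) + (0.46)(-0.19) + (0.25)(0.28) + (0.29)(0.67)
  = +0.0323 -0.0874 +0.0700 +0.1943 = 0.2092

0.21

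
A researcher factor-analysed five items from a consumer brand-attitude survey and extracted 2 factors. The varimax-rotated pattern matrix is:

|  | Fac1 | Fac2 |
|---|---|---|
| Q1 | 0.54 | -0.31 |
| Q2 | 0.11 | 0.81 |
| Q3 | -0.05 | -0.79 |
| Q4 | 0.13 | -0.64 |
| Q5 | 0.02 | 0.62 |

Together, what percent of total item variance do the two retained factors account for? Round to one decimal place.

SS loadings by factor: 0.3235, 2.1703; total = 2.4938.
Total variance with 5 standardized items is 5, so the solution explains 2.4938/5 = 0.4988 = 49.88%.

49.9%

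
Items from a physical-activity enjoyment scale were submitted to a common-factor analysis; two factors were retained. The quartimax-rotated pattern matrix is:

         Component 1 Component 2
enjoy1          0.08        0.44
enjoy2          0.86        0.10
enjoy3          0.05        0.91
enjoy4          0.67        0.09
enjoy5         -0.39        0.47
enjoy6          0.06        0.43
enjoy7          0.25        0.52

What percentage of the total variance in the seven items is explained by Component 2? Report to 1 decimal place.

24.5%

SS loadings for Component 2 = 0.44² + 0.10² + 0.91² + 0.09² + 0.47² + 0.43² + 0.52² = 1.7160
With 7 standardized items, total variance = 7. Proportion = 1.7160/7 = 0.2451 → 24.51%.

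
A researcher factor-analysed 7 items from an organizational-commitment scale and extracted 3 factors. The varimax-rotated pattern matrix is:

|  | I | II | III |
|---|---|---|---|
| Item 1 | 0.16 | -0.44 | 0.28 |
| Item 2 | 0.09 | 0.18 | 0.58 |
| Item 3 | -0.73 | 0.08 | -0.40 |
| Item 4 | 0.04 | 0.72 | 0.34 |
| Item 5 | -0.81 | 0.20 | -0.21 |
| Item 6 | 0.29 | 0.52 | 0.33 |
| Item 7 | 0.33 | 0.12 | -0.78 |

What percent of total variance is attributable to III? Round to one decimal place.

SS loadings for III = 0.28² + 0.58² + (-0.40)² + 0.34² + (-0.21)² + 0.33² + (-0.78)² = 1.4518
With 7 standardized items, total variance = 7. Proportion = 1.4518/7 = 0.2074 → 20.74%.

20.7%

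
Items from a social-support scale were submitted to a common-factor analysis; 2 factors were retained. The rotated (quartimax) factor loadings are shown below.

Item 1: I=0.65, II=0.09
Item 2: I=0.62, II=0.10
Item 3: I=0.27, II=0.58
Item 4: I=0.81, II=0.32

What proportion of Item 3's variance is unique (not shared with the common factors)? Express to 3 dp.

h² = 0.27² + 0.58² = 0.0729 + 0.3364 = 0.4093
Uniqueness u² = 1 − h² = 1 − 0.4093 = 0.5907

0.591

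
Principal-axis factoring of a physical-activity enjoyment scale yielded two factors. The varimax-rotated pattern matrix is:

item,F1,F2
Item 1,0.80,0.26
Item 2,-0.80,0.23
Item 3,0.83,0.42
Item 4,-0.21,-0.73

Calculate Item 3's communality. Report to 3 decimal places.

h² = 0.83² + 0.42² = 0.6889 + 0.1764 = 0.8653

0.865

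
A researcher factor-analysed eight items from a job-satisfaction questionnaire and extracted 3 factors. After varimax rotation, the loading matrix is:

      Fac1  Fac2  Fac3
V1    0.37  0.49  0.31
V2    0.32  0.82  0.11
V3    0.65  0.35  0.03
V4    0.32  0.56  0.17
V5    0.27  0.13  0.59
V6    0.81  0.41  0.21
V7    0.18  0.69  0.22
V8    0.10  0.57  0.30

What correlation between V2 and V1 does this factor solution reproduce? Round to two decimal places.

r̂ = Σ λ_i·λ_j across factors = (0.32)(0.37) + (0.82)(0.49) + (0.11)(0.31)
  = +0.1184 +0.4018 +0.0341 = 0.5543

0.55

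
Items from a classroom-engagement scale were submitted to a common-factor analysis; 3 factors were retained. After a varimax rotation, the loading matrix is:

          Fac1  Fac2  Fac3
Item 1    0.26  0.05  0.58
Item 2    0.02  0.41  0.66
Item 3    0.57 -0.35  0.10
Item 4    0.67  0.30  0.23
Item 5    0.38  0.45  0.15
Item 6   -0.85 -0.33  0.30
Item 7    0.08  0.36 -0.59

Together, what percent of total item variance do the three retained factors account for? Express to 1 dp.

54.8%

SS loadings by factor: 1.7151, 0.8241, 1.2955; total = 3.8347.
Total variance with 7 standardized items is 7, so the solution explains 3.8347/7 = 0.5478 = 54.78%.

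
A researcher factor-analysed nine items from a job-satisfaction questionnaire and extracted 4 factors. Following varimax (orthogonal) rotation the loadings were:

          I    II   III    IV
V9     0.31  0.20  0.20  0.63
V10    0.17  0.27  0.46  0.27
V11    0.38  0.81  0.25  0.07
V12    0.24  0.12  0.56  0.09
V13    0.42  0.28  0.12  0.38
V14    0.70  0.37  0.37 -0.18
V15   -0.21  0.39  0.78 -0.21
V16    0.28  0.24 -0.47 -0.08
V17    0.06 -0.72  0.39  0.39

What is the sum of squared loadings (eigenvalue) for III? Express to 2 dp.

SS loadings for III = 0.20² + 0.46² + 0.25² + 0.56² + 0.12² + 0.37² + 0.78² + (-0.47)² + 0.39² = 0.0400 + 0.2116 + 0.0625 + 0.3136 + 0.0144 + 0.1369 + 0.6084 + 0.2209 + 0.1521 = 1.7604

1.76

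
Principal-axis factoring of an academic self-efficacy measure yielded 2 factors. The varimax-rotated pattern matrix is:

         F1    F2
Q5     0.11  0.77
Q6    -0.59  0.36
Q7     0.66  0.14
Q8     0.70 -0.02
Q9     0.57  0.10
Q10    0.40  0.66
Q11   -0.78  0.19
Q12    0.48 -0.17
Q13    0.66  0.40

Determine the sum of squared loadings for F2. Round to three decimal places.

SS loadings for F2 = 0.77² + 0.36² + 0.14² + (-0.02)² + 0.10² + 0.66² + 0.19² + (-0.17)² + 0.40² = 0.5929 + 0.1296 + 0.0196 + 0.0004 + 0.0100 + 0.4356 + 0.0361 + 0.0289 + 0.1600 = 1.4131

1.413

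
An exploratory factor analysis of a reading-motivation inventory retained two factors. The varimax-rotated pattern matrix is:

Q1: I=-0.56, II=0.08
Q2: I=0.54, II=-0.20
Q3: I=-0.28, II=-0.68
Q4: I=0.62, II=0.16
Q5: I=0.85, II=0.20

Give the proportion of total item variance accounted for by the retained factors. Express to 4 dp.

0.4730

Communalities: 0.3200, 0.3316, 0.5408, 0.4100, 0.7625; Σh² = 2.3649.
Total variance with 5 standardized items is 5, so the solution explains 2.3649/5 = 0.4730.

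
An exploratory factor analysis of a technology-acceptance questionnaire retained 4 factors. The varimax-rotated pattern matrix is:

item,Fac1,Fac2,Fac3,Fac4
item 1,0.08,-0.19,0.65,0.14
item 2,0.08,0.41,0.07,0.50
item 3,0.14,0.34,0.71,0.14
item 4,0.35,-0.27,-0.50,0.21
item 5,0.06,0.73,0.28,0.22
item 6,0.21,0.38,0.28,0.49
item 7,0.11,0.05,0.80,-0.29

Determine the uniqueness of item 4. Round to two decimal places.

h² = 0.35² + (-0.27)² + (-0.50)² + 0.21² = 0.1225 + 0.0729 + 0.2500 + 0.0441 = 0.4895
Uniqueness u² = 1 − h² = 1 − 0.4895 = 0.5105

0.51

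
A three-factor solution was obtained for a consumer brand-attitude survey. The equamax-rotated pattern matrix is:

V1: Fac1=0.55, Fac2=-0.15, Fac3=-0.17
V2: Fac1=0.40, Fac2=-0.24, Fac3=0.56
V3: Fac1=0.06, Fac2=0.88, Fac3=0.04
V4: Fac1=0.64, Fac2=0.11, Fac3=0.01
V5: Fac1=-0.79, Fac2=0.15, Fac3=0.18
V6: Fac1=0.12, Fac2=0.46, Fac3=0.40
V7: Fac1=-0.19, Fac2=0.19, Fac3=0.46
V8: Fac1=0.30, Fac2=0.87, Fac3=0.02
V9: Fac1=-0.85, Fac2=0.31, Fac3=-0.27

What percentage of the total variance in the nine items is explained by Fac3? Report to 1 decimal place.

9.1%

SS loadings for Fac3 = (-0.17)² + 0.56² + 0.04² + 0.01² + 0.18² + 0.40² + 0.46² + 0.02² + (-0.27)² = 0.8215
With 9 standardized items, total variance = 9. Proportion = 0.8215/9 = 0.0913 → 9.13%.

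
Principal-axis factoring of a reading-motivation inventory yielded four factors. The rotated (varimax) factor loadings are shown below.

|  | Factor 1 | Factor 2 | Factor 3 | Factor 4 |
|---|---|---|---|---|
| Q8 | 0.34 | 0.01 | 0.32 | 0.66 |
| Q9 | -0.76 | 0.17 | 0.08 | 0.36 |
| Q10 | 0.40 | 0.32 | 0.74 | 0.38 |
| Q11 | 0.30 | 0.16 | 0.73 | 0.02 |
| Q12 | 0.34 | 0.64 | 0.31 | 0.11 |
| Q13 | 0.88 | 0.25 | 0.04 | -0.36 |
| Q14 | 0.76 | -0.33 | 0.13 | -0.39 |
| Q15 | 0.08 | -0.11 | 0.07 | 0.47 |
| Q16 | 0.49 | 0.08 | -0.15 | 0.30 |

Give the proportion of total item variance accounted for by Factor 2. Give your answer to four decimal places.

0.0841

SS loadings for Factor 2 = 0.01² + 0.17² + 0.32² + 0.16² + 0.64² + 0.25² + (-0.33)² + (-0.11)² + 0.08² = 0.7565
Proportion of variance = 0.7565 / 9 = 0.0841.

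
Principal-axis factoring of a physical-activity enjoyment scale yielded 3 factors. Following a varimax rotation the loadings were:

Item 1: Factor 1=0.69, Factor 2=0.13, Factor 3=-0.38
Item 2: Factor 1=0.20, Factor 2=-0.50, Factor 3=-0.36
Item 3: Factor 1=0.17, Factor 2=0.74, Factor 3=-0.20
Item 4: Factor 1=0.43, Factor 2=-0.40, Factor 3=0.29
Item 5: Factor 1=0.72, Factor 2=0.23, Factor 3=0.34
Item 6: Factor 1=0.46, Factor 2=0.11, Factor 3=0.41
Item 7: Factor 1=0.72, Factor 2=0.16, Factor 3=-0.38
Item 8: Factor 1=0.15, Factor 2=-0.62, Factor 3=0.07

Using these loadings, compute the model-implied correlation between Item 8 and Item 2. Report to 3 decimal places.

0.315

r̂ = Σ λ_i·λ_j across factors = (0.15)(0.20) + (-0.62)(-0.50) + (0.07)(-0.36)
  = +0.0300 +0.3100 -0.0252 = 0.3148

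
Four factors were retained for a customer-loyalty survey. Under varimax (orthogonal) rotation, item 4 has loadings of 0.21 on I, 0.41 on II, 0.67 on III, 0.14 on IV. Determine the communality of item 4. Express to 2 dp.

0.68

h² = 0.21² + 0.41² + 0.67² + 0.14² = 0.0441 + 0.1681 + 0.4489 + 0.0196 = 0.6807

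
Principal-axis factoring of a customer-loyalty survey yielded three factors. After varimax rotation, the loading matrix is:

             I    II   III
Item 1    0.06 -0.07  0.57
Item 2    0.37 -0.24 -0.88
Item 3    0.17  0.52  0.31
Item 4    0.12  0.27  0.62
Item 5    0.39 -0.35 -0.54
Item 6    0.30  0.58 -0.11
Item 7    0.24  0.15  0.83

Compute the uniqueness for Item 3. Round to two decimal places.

0.60

h² = 0.17² + 0.52² + 0.31² = 0.0289 + 0.2704 + 0.0961 = 0.3954
Uniqueness u² = 1 − h² = 1 − 0.3954 = 0.6046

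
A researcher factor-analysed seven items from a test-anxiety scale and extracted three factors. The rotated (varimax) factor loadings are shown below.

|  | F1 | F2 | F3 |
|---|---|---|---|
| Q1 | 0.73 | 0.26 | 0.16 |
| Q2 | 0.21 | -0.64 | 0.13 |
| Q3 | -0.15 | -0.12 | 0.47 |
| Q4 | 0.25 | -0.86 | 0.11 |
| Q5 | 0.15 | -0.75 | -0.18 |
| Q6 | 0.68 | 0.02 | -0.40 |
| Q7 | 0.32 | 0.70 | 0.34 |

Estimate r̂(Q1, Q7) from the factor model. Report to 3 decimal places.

0.470

r̂ = Σ λ_i·λ_j across factors = (0.73)(0.32) + (0.26)(0.70) + (0.16)(0.34)
  = +0.2336 +0.1820 +0.0544 = 0.4700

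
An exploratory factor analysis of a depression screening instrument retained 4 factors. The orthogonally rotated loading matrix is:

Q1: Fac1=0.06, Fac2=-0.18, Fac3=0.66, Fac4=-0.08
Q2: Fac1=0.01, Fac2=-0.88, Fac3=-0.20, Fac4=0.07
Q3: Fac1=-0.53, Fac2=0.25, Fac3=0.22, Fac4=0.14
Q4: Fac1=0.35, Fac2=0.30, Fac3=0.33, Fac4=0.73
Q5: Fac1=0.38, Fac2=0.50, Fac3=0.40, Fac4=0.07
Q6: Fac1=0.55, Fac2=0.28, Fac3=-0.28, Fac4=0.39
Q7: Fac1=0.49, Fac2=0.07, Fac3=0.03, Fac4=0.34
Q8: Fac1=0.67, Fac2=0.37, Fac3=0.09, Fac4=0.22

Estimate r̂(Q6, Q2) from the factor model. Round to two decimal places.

-0.16

r̂ = Σ λ_i·λ_j across factors = (0.55)(0.01) + (0.28)(-0.88) + (-0.28)(-0.20) + (0.39)(0.07)
  = +0.0055 -0.2464 +0.0560 +0.0273 = -0.1576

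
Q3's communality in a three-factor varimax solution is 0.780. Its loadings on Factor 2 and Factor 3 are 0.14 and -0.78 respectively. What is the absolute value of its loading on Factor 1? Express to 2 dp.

Under orthogonal rotation h² = Σλ², so λ_Factor 1² = h² − (0.6280) = 0.780 − 0.6280 = 0.1520.
|λ| = √0.1520 = 0.3899.

0.39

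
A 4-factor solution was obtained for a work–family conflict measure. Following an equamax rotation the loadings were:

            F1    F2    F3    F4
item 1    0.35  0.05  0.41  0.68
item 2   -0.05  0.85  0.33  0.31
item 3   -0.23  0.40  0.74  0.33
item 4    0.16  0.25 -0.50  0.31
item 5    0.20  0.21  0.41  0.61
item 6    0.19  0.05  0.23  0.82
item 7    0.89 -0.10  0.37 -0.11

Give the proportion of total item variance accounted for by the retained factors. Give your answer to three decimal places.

0.761

SS loadings by factor: 1.0717, 1.0041, 1.4325, 1.8201; total = 5.3284.
Total variance with 7 standardized items is 7, so the solution explains 5.3284/7 = 0.7612.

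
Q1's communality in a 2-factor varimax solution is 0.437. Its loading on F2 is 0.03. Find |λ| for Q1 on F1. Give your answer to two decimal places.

0.66

Under orthogonal rotation h² = Σλ², so λ_F1² = h² − (0.0009) = 0.437 − 0.0009 = 0.4361.
|λ| = √0.4361 = 0.6604.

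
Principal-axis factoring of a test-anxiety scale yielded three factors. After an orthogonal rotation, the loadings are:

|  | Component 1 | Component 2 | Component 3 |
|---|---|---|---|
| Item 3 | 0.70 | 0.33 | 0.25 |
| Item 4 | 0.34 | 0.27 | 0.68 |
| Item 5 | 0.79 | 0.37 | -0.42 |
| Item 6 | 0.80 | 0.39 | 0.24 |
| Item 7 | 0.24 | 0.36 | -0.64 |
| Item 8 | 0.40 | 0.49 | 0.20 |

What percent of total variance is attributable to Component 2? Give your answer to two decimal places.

14.01%

SS loadings for Component 2 = 0.33² + 0.27² + 0.37² + 0.39² + 0.36² + 0.49² = 0.8405
With 6 standardized items, total variance = 6. Proportion = 0.8405/6 = 0.1401 → 14.01%.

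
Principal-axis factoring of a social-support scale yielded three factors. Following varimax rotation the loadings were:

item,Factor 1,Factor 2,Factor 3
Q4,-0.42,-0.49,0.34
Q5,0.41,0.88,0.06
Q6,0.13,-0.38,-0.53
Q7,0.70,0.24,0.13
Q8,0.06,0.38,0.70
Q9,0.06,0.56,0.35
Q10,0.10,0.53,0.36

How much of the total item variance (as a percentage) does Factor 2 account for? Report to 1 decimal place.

27.9%

SS loadings for Factor 2 = (-0.49)² + 0.88² + (-0.38)² + 0.24² + 0.38² + 0.56² + 0.53² = 1.9554
With 7 standardized items, total variance = 7. Proportion = 1.9554/7 = 0.2793 → 27.93%.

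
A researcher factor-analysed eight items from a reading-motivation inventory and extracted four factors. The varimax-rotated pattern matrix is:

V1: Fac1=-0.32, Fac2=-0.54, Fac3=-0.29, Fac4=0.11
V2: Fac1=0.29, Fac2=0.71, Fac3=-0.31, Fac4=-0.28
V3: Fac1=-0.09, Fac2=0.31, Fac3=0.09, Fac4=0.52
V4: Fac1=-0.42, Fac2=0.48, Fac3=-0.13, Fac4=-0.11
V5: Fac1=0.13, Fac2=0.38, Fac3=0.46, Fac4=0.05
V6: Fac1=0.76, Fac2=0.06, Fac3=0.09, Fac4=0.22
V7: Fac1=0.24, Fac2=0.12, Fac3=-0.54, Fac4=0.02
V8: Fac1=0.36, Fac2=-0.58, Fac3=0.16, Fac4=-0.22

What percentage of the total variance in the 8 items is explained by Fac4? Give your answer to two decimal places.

SS loadings for Fac4 = 0.11² + (-0.28)² + 0.52² + (-0.11)² + 0.05² + 0.22² + 0.02² + (-0.22)² = 0.4727
With 8 standardized items, total variance = 8. Proportion = 0.4727/8 = 0.0591 → 5.91%.

5.91%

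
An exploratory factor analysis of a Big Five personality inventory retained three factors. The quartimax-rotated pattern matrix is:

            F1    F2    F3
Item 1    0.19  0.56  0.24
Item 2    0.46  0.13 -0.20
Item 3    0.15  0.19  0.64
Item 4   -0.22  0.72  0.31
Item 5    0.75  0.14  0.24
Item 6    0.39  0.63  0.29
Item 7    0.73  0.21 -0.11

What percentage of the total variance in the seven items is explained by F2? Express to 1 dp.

19.2%

SS loadings for F2 = 0.56² + 0.13² + 0.19² + 0.72² + 0.14² + 0.63² + 0.21² = 1.3456
With 7 standardized items, total variance = 7. Proportion = 1.3456/7 = 0.1922 → 19.22%.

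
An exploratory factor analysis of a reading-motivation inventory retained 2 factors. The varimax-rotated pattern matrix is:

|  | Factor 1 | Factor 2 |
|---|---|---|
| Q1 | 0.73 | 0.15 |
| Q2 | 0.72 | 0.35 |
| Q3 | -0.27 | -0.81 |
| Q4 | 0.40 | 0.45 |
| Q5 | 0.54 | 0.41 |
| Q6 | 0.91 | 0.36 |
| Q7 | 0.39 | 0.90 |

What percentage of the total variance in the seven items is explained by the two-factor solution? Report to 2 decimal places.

66.68%

Communalities: 0.5554, 0.6409, 0.7290, 0.3625, 0.4597, 0.9577, 0.9621; Σh² = 4.6673.
Total variance with 7 standardized items is 7, so the solution explains 4.6673/7 = 0.6668 = 66.68%.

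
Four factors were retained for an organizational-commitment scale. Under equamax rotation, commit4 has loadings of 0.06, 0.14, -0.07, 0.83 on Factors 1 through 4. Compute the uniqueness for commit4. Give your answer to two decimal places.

h² = 0.06² + 0.14² + (-0.07)² + 0.83² = 0.0036 + 0.0196 + 0.0049 + 0.6889 = 0.7170
Uniqueness u² = 1 − h² = 1 − 0.7170 = 0.2830

0.28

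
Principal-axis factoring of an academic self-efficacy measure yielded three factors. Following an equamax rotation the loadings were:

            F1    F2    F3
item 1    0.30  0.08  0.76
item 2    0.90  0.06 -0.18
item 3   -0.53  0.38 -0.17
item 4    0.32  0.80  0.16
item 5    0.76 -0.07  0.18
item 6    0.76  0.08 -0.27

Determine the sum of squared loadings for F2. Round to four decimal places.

SS loadings for F2 = 0.08² + 0.06² + 0.38² + 0.80² + (-0.07)² + 0.08² = 0.0064 + 0.0036 + 0.1444 + 0.6400 + 0.0049 + 0.0064 = 0.8057

0.8057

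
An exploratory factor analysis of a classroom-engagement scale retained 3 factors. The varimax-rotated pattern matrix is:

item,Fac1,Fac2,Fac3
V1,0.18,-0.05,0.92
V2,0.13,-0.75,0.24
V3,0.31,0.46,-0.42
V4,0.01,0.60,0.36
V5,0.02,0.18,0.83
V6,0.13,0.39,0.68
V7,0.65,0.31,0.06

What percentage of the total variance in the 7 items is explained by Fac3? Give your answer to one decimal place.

33.8%

SS loadings for Fac3 = 0.92² + 0.24² + (-0.42)² + 0.36² + 0.83² + 0.68² + 0.06² = 2.3649
With 7 standardized items, total variance = 7. Proportion = 2.3649/7 = 0.3378 → 33.78%.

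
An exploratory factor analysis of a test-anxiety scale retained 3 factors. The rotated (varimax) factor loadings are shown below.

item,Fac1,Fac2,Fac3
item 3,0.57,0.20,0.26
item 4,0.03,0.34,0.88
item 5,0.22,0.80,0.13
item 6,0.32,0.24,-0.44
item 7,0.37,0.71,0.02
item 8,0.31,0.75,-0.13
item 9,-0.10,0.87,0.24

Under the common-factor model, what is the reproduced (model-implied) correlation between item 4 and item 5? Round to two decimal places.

0.39

r̂ = Σ λ_i·λ_j across factors = (0.03)(0.22) + (0.34)(0.80) + (0.88)(0.13)
  = +0.0066 +0.2720 +0.1144 = 0.3930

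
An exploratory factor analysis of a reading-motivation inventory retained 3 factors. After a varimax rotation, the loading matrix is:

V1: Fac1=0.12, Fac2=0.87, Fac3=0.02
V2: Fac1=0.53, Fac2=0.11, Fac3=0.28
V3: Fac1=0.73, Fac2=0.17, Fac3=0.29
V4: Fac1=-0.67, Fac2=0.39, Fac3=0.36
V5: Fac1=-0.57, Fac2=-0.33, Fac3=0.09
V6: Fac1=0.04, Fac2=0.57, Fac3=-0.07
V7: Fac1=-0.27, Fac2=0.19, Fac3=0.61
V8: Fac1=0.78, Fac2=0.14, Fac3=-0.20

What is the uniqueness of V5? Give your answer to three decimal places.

0.558

h² = (-0.57)² + (-0.33)² + 0.09² = 0.3249 + 0.1089 + 0.0081 = 0.4419
Uniqueness u² = 1 − h² = 1 − 0.4419 = 0.5581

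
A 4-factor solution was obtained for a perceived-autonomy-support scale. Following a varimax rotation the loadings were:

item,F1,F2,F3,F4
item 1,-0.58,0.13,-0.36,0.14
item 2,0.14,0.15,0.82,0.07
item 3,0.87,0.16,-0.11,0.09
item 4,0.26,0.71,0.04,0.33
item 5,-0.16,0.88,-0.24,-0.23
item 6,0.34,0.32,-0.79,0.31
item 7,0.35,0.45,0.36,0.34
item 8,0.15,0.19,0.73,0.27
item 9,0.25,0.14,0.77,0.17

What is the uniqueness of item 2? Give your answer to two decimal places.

h² = 0.14² + 0.15² + 0.82² + 0.07² = 0.0196 + 0.0225 + 0.6724 + 0.0049 = 0.7194
Uniqueness u² = 1 − h² = 1 − 0.7194 = 0.2806

0.28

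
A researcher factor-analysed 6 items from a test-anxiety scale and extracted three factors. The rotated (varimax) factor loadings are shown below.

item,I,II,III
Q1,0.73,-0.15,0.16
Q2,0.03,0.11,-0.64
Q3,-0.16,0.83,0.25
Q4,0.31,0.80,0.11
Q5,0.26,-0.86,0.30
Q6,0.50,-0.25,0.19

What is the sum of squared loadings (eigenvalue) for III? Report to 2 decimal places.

SS loadings for III = 0.16² + (-0.64)² + 0.25² + 0.11² + 0.30² + 0.19² = 0.0256 + 0.4096 + 0.0625 + 0.0121 + 0.0900 + 0.0361 = 0.6359

0.64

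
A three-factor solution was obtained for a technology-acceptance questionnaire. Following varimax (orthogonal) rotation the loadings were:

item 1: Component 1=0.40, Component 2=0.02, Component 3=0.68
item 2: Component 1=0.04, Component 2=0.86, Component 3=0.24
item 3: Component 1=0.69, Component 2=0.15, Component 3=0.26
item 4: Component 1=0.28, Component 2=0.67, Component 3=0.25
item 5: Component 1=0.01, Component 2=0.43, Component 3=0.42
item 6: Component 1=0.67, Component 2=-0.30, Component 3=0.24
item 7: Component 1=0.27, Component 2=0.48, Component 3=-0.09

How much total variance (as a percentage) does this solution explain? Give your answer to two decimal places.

SS loadings by factor: 1.2380, 1.7167, 0.8922; total = 3.8469.
Total variance with 7 standardized items is 7, so the solution explains 3.8469/7 = 0.5496 = 54.96%.

54.96%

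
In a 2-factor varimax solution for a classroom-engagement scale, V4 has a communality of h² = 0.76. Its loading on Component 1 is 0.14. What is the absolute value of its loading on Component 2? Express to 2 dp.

0.86

Under orthogonal rotation h² = Σλ², so λ_Component 2² = h² − (0.0196) = 0.76 − 0.0196 = 0.7404.
|λ| = √0.7404 = 0.8605.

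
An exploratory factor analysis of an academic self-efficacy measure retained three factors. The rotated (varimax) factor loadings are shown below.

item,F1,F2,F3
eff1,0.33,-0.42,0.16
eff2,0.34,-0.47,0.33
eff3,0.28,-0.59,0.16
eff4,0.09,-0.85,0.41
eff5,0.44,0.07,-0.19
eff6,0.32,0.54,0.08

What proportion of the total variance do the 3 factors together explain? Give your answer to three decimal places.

0.457

SS loadings by factor: 0.6070, 1.7644, 0.3707; total = 2.7421.
Total variance with 6 standardized items is 6, so the solution explains 2.7421/6 = 0.4570.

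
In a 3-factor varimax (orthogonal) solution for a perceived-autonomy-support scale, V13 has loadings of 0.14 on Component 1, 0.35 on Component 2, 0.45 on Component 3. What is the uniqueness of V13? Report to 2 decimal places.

h² = 0.14² + 0.35² + 0.45² = 0.0196 + 0.1225 + 0.2025 = 0.3446
Uniqueness u² = 1 − h² = 1 − 0.3446 = 0.6554

0.66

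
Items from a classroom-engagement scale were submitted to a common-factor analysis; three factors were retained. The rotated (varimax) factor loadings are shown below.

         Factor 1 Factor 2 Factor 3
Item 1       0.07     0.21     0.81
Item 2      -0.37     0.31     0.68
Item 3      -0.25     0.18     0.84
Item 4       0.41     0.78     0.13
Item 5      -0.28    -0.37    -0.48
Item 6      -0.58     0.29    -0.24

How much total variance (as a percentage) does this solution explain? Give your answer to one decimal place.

65.3%

Communalities: 0.7051, 0.6954, 0.8005, 0.7934, 0.4457, 0.4781; Σh² = 3.9182.
Total variance with 6 standardized items is 6, so the solution explains 3.9182/6 = 0.6530 = 65.30%.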